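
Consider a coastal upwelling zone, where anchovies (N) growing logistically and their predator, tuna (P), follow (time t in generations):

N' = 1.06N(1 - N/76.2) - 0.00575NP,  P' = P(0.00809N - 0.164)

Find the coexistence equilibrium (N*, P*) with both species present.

N* ≈ 20.3, P* ≈ 135

From dP/dt = 0 with P > 0: 0.00809N* = 0.164, so N* = 20.3.
Substitute into dN/dt = 0: 1.06(1 - 20.3/76.2) = 0.00575P*.
The bracket is 0.734, giving P* = 0.778/0.00575 = 135.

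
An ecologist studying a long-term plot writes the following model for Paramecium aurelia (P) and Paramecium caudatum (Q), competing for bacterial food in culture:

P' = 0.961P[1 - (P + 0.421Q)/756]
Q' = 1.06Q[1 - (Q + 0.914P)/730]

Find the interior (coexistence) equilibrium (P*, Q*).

P* ≈ 729, Q* ≈ 63.4

Setting both brackets to zero gives the nullclines P + 0.421Q = 756 and 0.914P + Q = 730.
Substituting Q = 730 - 0.914P into the first: P(1 - 0.421·0.914) = 756 - 0.421·730.
So P* = 449/0.615 = 729, and then Q* = 730 - 0.914·729 = 63.4.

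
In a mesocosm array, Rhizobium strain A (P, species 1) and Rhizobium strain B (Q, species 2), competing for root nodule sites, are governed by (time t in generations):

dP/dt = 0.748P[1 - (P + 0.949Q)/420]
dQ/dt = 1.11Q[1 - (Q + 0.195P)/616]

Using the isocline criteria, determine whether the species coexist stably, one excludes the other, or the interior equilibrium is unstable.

Compare the nullcline intercepts: K1/α12 = 420/0.949 = 443 < K2 = 616; K2/α21 = 616/0.195 = 3160 > K1 = 420.
Since the inequalities point opposite ways, species 2 can invade but species 1 cannot.

species 2 excludes species 1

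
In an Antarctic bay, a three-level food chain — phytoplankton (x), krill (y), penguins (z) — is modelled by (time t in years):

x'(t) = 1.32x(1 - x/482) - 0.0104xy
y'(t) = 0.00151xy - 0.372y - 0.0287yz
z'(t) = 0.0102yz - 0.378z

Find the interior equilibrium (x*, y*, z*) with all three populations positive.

x* ≈ 341, y* ≈ 37.1, z* ≈ 4.99

From dz/dt = 0: 0.0102y* = 0.378, so y* = 37.1.
From dx/dt = 0: 1.32(1 - x*/482) = 0.0104·37.1, giving x* = 482·(1 - 0.292) = 341.
From dy/dt = 0: 0.00151·341 - 0.372 = 0.0287z*, so z* = 0.143/0.0287 = 4.99.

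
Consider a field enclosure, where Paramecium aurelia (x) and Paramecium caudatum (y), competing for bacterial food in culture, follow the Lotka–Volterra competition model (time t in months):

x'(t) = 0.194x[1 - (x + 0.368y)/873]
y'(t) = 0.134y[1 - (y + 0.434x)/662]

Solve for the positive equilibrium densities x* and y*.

Setting both brackets to zero gives the nullclines x + 0.368y = 873 and 0.434x + y = 662.
Substituting y = 662 - 0.434x into the first: x(1 - 0.368·0.434) = 873 - 0.368·662.
So x* = 629/0.84 = 749, and then y* = 662 - 0.434·749 = 337.

x* ≈ 749, y* ≈ 337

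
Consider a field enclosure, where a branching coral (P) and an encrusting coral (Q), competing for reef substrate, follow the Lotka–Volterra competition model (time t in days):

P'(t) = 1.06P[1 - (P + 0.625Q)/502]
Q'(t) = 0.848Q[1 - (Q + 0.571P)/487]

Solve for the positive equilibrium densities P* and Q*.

P* ≈ 307, Q* ≈ 312

Setting both brackets to zero gives the nullclines P + 0.625Q = 502 and 0.571P + Q = 487.
Substituting Q = 487 - 0.571P into the first: P(1 - 0.625·0.571) = 502 - 0.625·487.
So P* = 198/0.643 = 307, and then Q* = 487 - 0.571·307 = 312.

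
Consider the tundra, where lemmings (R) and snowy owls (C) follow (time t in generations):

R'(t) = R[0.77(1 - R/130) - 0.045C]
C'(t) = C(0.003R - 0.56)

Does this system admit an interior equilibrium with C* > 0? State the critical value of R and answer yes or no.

Threshold R = 187; K < 187, so no, the predator goes extinct.

The predator equation gives dC/dt > 0 only when R > 0.56/0.003 = 187.
Without the predator, R → K = 130. Since 130 < 187, the predator cannot invade.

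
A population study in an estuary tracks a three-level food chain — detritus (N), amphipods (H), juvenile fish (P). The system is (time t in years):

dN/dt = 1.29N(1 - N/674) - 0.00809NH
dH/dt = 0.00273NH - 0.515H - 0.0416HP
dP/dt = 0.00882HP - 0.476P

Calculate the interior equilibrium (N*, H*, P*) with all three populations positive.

From dP/dt = 0: 0.00882H* = 0.476, so H* = 54.
From dN/dt = 0: 1.29(1 - N*/674) = 0.00809·54, giving N* = 674·(1 - 0.338) = 446.
From dH/dt = 0: 0.00273·446 - 0.515 = 0.0416P*, so P* = 0.702/0.0416 = 16.9.

N* ≈ 446, H* ≈ 54, P* ≈ 16.9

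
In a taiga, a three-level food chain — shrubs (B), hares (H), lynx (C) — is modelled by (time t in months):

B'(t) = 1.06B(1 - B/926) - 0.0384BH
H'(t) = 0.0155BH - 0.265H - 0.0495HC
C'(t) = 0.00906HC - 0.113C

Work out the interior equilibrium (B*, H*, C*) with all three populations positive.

B* ≈ 508, H* ≈ 12.5, C* ≈ 154

From dC/dt = 0: 0.00906H* = 0.113, so H* = 12.5.
From dB/dt = 0: 1.06(1 - B*/926) = 0.0384·12.5, giving B* = 926·(1 - 0.452) = 508.
From dH/dt = 0: 0.0155·508 - 0.265 = 0.0495C*, so C* = 7.6/0.0495 = 154.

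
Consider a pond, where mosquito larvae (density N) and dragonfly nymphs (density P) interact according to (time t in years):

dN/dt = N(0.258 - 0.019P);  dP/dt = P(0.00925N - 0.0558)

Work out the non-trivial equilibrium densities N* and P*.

N* ≈ 6.03, P* ≈ 13.6

Set dP/dt = 0 with P > 0: 0.00925N - 0.0558 = 0, so N* = 0.0558/0.00925 = 6.03.
Set dN/dt = 0 with N > 0: 0.258 - 0.019P = 0, so P* = 0.258/0.019 = 13.6.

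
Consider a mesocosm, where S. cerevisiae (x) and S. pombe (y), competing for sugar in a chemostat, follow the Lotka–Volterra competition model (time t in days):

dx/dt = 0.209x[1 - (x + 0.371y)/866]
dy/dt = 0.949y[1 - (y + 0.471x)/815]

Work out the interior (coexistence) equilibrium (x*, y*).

Setting both brackets to zero gives the nullclines x + 0.371y = 866 and 0.471x + y = 815.
Substituting y = 815 - 0.471x into the first: x(1 - 0.371·0.471) = 866 - 0.371·815.
So x* = 564/0.825 = 683, and then y* = 815 - 0.471·683 = 493.

x* ≈ 683, y* ≈ 493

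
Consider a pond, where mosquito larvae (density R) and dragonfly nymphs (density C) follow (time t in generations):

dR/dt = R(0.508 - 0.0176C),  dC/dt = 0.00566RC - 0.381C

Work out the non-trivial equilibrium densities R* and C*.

Set dC/dt = 0 with C > 0: 0.00566R - 0.381 = 0, so R* = 0.381/0.00566 = 67.3.
Set dR/dt = 0 with R > 0: 0.508 - 0.0176C = 0, so C* = 0.508/0.0176 = 28.9.

R* ≈ 67.3, C* ≈ 28.9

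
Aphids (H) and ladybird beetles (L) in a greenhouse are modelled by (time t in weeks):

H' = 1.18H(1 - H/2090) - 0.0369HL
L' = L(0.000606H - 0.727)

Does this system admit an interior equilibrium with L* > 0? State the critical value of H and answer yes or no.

The predator equation gives dL/dt > 0 only when H > 0.727/0.000606 = 1200.
Without the predator, H → K = 2090. Since 2090 > 1200, the predator can invade and persist.

Threshold H = 1200; K > 1200, so yes, the predator persists.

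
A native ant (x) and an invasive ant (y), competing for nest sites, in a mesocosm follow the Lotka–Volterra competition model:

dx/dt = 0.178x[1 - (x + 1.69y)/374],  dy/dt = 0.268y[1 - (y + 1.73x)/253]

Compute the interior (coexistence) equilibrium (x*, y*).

Setting both brackets to zero gives the nullclines x + 1.69y = 374 and 1.73x + y = 253.
Substituting y = 253 - 1.73x into the first: x(1 - 1.69·1.73) = 374 - 1.69·253.
So x* = -53.6/-1.92 = 27.8, and then y* = 253 - 1.73·27.8 = 205.

x* ≈ 27.8, y* ≈ 205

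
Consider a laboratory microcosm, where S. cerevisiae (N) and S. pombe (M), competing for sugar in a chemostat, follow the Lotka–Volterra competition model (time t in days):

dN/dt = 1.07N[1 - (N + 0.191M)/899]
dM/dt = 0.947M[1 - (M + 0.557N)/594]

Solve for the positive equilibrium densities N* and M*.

Setting both brackets to zero gives the nullclines N + 0.191M = 899 and 0.557N + M = 594.
Substituting M = 594 - 0.557N into the first: N(1 - 0.191·0.557) = 899 - 0.191·594.
So N* = 786/0.894 = 879, and then M* = 594 - 0.557·879 = 104.

N* ≈ 879, M* ≈ 104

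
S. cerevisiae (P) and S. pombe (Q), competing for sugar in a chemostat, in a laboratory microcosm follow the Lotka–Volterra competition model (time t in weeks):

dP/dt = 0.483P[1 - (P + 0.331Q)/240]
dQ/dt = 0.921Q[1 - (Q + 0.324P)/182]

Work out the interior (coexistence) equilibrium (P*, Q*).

Setting both brackets to zero gives the nullclines P + 0.331Q = 240 and 0.324P + Q = 182.
Substituting Q = 182 - 0.324P into the first: P(1 - 0.331·0.324) = 240 - 0.331·182.
So P* = 180/0.893 = 201, and then Q* = 182 - 0.324·201 = 117.

P* ≈ 201, Q* ≈ 117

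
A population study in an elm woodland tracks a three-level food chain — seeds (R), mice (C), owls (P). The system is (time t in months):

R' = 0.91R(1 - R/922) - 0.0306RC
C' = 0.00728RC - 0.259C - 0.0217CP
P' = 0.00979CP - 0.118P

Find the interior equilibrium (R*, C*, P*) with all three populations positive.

R* ≈ 548, C* ≈ 12.1, P* ≈ 172

From dP/dt = 0: 0.00979C* = 0.118, so C* = 12.1.
From dR/dt = 0: 0.91(1 - R*/922) = 0.0306·12.1, giving R* = 922·(1 - 0.405) = 548.
From dC/dt = 0: 0.00728·548 - 0.259 = 0.0217P*, so P* = 3.73/0.0217 = 172.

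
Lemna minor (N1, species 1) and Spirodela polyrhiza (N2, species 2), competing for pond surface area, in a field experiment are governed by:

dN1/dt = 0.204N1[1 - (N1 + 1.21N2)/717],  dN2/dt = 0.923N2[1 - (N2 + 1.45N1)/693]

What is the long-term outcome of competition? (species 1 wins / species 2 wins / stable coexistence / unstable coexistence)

Compare the nullcline intercepts: K1/α12 = 717/1.21 = 593 < K2 = 693; K2/α21 = 693/1.45 = 478 < K1 = 717.
Since both are reversed, neither can invade when rare; the interior point is a saddle.

unstable coexistence (outcome depends on initial conditions)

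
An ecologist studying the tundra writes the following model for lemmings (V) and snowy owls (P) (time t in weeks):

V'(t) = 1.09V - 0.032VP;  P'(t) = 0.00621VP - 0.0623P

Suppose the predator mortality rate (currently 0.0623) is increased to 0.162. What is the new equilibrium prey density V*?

V* ≈ 26.1

At the interior fixed point, setting dP/dt = 0 with P > 0 fixes V* = (predator death rate)/(VP coefficient) — independent of the other coefficients.
With the change, V* = 0.162/0.00621 = 26.1; it rises from 10.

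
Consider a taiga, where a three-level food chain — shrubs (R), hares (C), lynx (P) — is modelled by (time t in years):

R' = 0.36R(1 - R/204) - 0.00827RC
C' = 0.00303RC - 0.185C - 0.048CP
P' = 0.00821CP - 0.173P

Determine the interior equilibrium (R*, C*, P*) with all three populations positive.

R* ≈ 105, C* ≈ 21.1, P* ≈ 2.79

From dP/dt = 0: 0.00821C* = 0.173, so C* = 21.1.
From dR/dt = 0: 0.36(1 - R*/204) = 0.00827·21.1, giving R* = 204·(1 - 0.484) = 105.
From dC/dt = 0: 0.00303·105 - 0.185 = 0.048P*, so P* = 0.134/0.048 = 2.79.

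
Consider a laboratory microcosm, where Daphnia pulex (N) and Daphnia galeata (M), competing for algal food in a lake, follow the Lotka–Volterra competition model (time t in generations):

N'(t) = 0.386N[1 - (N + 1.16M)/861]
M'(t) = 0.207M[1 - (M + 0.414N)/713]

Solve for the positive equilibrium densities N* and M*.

N* ≈ 65.3, M* ≈ 686

Setting both brackets to zero gives the nullclines N + 1.16M = 861 and 0.414N + M = 713.
Substituting M = 713 - 0.414N into the first: N(1 - 1.16·0.414) = 861 - 1.16·713.
So N* = 33.9/0.52 = 65.3, and then M* = 713 - 0.414·65.3 = 686.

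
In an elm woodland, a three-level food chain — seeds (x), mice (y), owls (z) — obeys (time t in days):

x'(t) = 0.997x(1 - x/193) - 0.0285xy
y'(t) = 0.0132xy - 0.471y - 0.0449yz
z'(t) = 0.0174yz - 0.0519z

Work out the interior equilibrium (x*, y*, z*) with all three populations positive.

x* ≈ 177, y* ≈ 2.98, z* ≈ 41.4

From dz/dt = 0: 0.0174y* = 0.0519, so y* = 2.98.
From dx/dt = 0: 0.997(1 - x*/193) = 0.0285·2.98, giving x* = 193·(1 - 0.0853) = 177.
From dy/dt = 0: 0.0132·177 - 0.471 = 0.0449z*, so z* = 1.86/0.0449 = 41.4.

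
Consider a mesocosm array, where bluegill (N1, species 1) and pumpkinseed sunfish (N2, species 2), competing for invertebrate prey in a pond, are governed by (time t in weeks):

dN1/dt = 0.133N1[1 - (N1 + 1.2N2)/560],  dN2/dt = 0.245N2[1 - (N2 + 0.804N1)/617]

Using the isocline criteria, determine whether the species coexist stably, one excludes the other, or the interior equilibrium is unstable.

Compare the nullcline intercepts: K1/α12 = 560/1.2 = 467 < K2 = 617; K2/α21 = 617/0.804 = 767 > K1 = 560.
Since the inequalities point opposite ways, species 2 can invade but species 1 cannot.

species 2 excludes species 1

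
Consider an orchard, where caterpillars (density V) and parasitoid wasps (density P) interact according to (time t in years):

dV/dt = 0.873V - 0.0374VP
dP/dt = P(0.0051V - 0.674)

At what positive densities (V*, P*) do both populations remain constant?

Set dP/dt = 0 with P > 0: 0.0051V - 0.674 = 0, so V* = 0.674/0.0051 = 132.
Set dV/dt = 0 with V > 0: 0.873 - 0.0374P = 0, so P* = 0.873/0.0374 = 23.3.

V* ≈ 132, P* ≈ 23.3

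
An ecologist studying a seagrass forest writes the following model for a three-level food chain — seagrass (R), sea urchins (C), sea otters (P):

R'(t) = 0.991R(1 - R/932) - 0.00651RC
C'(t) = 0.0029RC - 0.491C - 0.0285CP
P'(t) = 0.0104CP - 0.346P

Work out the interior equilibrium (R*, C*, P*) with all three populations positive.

R* ≈ 728, C* ≈ 33.3, P* ≈ 56.9

From dP/dt = 0: 0.0104C* = 0.346, so C* = 33.3.
From dR/dt = 0: 0.991(1 - R*/932) = 0.00651·33.3, giving R* = 932·(1 - 0.219) = 728.
From dC/dt = 0: 0.0029·728 - 0.491 = 0.0285P*, so P* = 1.62/0.0285 = 56.9.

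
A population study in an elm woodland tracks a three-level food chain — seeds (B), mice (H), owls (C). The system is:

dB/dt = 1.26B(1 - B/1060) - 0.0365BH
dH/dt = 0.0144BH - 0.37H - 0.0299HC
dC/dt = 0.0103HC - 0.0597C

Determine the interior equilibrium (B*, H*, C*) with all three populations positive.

From dC/dt = 0: 0.0103H* = 0.0597, so H* = 5.8.
From dB/dt = 0: 1.26(1 - B*/1060) = 0.0365·5.8, giving B* = 1060·(1 - 0.168) = 882.
From dH/dt = 0: 0.0144·882 - 0.37 = 0.0299C*, so C* = 12.3/0.0299 = 412.

B* ≈ 882, H* ≈ 5.8, C* ≈ 412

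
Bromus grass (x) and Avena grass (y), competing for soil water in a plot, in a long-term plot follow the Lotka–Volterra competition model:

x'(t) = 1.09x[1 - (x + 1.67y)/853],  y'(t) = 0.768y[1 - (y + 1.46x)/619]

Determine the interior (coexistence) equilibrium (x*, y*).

Setting both brackets to zero gives the nullclines x + 1.67y = 853 and 1.46x + y = 619.
Substituting y = 619 - 1.46x into the first: x(1 - 1.67·1.46) = 853 - 1.67·619.
So x* = -181/-1.44 = 126, and then y* = 619 - 1.46·126 = 436.

x* ≈ 126, y* ≈ 436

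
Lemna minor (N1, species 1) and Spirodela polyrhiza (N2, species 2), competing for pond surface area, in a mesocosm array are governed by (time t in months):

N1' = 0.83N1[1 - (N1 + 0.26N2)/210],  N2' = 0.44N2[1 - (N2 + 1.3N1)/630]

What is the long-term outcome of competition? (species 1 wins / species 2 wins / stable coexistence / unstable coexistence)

Compare the nullcline intercepts: K1/α12 = 210/0.26 = 808 > K2 = 630; K2/α21 = 630/1.3 = 485 > K1 = 210.
Since both inequalities hold, each species can invade when rare, so the interior equilibrium is stable.

stable coexistence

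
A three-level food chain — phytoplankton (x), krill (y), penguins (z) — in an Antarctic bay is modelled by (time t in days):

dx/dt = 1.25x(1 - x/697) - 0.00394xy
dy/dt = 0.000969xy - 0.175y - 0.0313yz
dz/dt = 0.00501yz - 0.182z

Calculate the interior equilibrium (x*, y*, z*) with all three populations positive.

x* ≈ 617, y* ≈ 36.3, z* ≈ 13.5

From dz/dt = 0: 0.00501y* = 0.182, so y* = 36.3.
From dx/dt = 0: 1.25(1 - x*/697) = 0.00394·36.3, giving x* = 697·(1 - 0.115) = 617.
From dy/dt = 0: 0.000969·617 - 0.175 = 0.0313z*, so z* = 0.423/0.0313 = 13.5.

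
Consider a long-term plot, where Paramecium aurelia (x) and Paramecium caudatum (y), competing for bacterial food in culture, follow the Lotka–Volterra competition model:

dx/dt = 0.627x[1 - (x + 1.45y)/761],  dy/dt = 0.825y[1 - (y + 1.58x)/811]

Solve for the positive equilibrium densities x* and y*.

x* ≈ 321, y* ≈ 303

Setting both brackets to zero gives the nullclines x + 1.45y = 761 and 1.58x + y = 811.
Substituting y = 811 - 1.58x into the first: x(1 - 1.45·1.58) = 761 - 1.45·811.
So x* = -415/-1.29 = 321, and then y* = 811 - 1.58·321 = 303.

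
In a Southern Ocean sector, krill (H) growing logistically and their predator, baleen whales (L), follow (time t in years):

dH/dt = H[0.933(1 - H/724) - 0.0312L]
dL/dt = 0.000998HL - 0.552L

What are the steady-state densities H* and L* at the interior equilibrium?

H* ≈ 553, L* ≈ 7.06

From dL/dt = 0 with L > 0: 0.000998H* = 0.552, so H* = 553.
Substitute into dH/dt = 0: 0.933(1 - 553/724) = 0.0312L*.
The bracket is 0.236, giving L* = 0.22/0.0312 = 7.06.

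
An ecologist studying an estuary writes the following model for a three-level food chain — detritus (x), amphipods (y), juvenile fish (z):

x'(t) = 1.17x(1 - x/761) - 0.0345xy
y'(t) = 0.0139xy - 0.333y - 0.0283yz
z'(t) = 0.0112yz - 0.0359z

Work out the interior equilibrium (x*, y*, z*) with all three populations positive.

x* ≈ 689, y* ≈ 3.21, z* ≈ 327

From dz/dt = 0: 0.0112y* = 0.0359, so y* = 3.21.
From dx/dt = 0: 1.17(1 - x*/761) = 0.0345·3.21, giving x* = 761·(1 - 0.0945) = 689.
From dy/dt = 0: 0.0139·689 - 0.333 = 0.0283z*, so z* = 9.25/0.0283 = 327.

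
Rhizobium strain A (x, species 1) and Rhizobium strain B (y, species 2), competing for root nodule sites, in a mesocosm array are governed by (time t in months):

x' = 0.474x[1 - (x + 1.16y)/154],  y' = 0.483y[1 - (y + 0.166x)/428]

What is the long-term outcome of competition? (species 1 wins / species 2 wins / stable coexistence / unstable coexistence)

species 2 excludes species 1

Compare the nullcline intercepts: K1/α12 = 154/1.16 = 133 < K2 = 428; K2/α21 = 428/0.166 = 2580 > K1 = 154.
Since the inequalities point opposite ways, species 2 can invade but species 1 cannot.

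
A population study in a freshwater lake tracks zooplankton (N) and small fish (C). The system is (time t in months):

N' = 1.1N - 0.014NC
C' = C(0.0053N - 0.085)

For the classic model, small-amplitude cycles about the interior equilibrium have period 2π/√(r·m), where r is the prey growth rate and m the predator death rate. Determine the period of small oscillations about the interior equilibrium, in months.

Here r = 1.1 and m = 0.085, so r·m = 0.0935.
ω = √0.0935 = 0.306 per month, hence T = 2π/ω ≈ 20.5 months.

T ≈ 20.5 months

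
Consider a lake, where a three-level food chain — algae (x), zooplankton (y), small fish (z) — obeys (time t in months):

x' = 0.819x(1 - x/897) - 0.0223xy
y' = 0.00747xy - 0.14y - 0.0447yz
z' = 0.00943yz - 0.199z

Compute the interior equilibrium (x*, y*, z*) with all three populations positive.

x* ≈ 382, y* ≈ 21.1, z* ≈ 60.6

From dz/dt = 0: 0.00943y* = 0.199, so y* = 21.1.
From dx/dt = 0: 0.819(1 - x*/897) = 0.0223·21.1, giving x* = 897·(1 - 0.575) = 382.
From dy/dt = 0: 0.00747·382 - 0.14 = 0.0447z*, so z* = 2.71/0.0447 = 60.6.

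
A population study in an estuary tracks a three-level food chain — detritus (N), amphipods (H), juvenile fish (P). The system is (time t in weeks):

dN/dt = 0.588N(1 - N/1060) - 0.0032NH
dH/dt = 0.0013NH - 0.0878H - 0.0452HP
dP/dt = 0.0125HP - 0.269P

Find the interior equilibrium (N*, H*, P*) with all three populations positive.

From dP/dt = 0: 0.0125H* = 0.269, so H* = 21.5.
From dN/dt = 0: 0.588(1 - N*/1060) = 0.0032·21.5, giving N* = 1060·(1 - 0.117) = 936.
From dH/dt = 0: 0.0013·936 - 0.0878 = 0.0452P*, so P* = 1.13/0.0452 = 25.

N* ≈ 936, H* ≈ 21.5, P* ≈ 25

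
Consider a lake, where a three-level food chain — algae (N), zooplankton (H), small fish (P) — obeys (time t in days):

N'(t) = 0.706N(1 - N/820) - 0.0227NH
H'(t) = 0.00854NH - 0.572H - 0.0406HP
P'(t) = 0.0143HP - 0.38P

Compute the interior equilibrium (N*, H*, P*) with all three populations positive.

From dP/dt = 0: 0.0143H* = 0.38, so H* = 26.6.
From dN/dt = 0: 0.706(1 - N*/820) = 0.0227·26.6, giving N* = 820·(1 - 0.854) = 119.
From dH/dt = 0: 0.00854·119 - 0.572 = 0.0406P*, so P* = 0.448/0.0406 = 11.

N* ≈ 119, H* ≈ 26.6, P* ≈ 11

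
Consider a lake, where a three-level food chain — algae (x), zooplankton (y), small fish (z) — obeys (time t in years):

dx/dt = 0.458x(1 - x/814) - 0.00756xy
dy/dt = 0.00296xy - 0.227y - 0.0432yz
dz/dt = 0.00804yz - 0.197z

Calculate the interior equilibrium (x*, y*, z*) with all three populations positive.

x* ≈ 485, y* ≈ 24.5, z* ≈ 28

From dz/dt = 0: 0.00804y* = 0.197, so y* = 24.5.
From dx/dt = 0: 0.458(1 - x*/814) = 0.00756·24.5, giving x* = 814·(1 - 0.404) = 485.
From dy/dt = 0: 0.00296·485 - 0.227 = 0.0432z*, so z* = 1.21/0.0432 = 28.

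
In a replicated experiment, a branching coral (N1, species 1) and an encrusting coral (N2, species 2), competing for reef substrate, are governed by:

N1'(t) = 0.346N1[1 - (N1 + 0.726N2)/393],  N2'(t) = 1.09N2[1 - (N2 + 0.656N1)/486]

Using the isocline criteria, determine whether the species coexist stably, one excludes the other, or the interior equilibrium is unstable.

Compare the nullcline intercepts: K1/α12 = 393/0.726 = 541 > K2 = 486; K2/α21 = 486/0.656 = 741 > K1 = 393.
Since both inequalities hold, each species can invade when rare, so the interior equilibrium is stable.

stable coexistence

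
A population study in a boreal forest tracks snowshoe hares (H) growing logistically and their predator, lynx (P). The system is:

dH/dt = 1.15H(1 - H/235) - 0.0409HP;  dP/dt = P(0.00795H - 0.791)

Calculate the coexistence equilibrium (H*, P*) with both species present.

From dP/dt = 0 with P > 0: 0.00795H* = 0.791, so H* = 99.5.
Substitute into dH/dt = 0: 1.15(1 - 99.5/235) = 0.0409P*.
The bracket is 0.577, giving P* = 0.663/0.0409 = 16.2.

H* ≈ 99.5, P* ≈ 16.2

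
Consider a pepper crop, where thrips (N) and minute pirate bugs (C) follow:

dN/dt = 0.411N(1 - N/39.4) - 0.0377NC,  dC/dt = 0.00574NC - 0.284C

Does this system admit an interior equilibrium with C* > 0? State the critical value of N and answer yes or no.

The predator equation gives dC/dt > 0 only when N > 0.284/0.00574 = 49.5.
Without the predator, N → K = 39.4. Since 39.4 < 49.5, the predator cannot invade.

Threshold N = 49.5; K < 49.5, so no, the predator goes extinct.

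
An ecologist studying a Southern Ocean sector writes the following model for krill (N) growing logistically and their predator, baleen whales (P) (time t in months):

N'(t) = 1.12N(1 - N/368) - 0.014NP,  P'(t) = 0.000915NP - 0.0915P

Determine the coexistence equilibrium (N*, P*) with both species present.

From dP/dt = 0 with P > 0: 0.000915N* = 0.0915, so N* = 100.
Substitute into dN/dt = 0: 1.12(1 - 100/368) = 0.014P*.
The bracket is 0.728, giving P* = 0.816/0.014 = 58.3.

N* ≈ 100, P* ≈ 58.3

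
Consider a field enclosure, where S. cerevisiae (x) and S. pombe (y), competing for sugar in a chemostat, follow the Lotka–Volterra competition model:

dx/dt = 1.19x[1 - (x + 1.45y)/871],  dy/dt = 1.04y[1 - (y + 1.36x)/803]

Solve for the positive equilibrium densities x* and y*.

x* ≈ 302, y* ≈ 393

Setting both brackets to zero gives the nullclines x + 1.45y = 871 and 1.36x + y = 803.
Substituting y = 803 - 1.36x into the first: x(1 - 1.45·1.36) = 871 - 1.45·803.
So x* = -293/-0.972 = 302, and then y* = 803 - 1.36·302 = 393.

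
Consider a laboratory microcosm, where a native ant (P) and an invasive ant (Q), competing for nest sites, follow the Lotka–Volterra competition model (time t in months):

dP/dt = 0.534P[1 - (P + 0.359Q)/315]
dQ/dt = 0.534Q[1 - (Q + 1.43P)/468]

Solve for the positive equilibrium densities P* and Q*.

Setting both brackets to zero gives the nullclines P + 0.359Q = 315 and 1.43P + Q = 468.
Substituting Q = 468 - 1.43P into the first: P(1 - 0.359·1.43) = 315 - 0.359·468.
So P* = 147/0.487 = 302, and then Q* = 468 - 1.43·302 = 36.1.

P* ≈ 302, Q* ≈ 36.1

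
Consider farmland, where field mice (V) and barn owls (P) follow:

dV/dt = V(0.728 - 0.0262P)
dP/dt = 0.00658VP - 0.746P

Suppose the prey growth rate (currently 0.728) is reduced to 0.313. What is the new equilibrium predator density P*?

At the interior fixed point, setting dV/dt = 0 with V > 0 fixes P* = (prey growth rate)/(VP coefficient) — independent of the other coefficients.
With the change, P* = 0.313/0.0262 = 11.9; it falls from 27.8.

P* ≈ 11.9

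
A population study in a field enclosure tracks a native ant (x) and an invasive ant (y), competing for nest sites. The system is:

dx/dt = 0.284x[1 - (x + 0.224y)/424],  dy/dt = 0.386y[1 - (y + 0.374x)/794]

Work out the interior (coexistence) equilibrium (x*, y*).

Setting both brackets to zero gives the nullclines x + 0.224y = 424 and 0.374x + y = 794.
Substituting y = 794 - 0.374x into the first: x(1 - 0.224·0.374) = 424 - 0.224·794.
So x* = 246/0.916 = 269, and then y* = 794 - 0.374·269 = 694.

x* ≈ 269, y* ≈ 694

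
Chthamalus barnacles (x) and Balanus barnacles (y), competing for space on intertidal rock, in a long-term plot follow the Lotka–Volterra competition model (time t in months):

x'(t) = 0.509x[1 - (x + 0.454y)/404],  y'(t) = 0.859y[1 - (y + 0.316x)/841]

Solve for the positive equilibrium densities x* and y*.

Setting both brackets to zero gives the nullclines x + 0.454y = 404 and 0.316x + y = 841.
Substituting y = 841 - 0.316x into the first: x(1 - 0.454·0.316) = 404 - 0.454·841.
So x* = 22.2/0.857 = 25.9, and then y* = 841 - 0.316·25.9 = 833.

x* ≈ 25.9, y* ≈ 833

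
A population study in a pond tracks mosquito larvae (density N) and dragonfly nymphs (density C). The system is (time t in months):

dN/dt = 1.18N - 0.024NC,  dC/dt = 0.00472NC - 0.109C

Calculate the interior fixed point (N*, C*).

N* ≈ 23.1, C* ≈ 49.2

Set dC/dt = 0 with C > 0: 0.00472N - 0.109 = 0, so N* = 0.109/0.00472 = 23.1.
Set dN/dt = 0 with N > 0: 1.18 - 0.024C = 0, so C* = 1.18/0.024 = 49.2.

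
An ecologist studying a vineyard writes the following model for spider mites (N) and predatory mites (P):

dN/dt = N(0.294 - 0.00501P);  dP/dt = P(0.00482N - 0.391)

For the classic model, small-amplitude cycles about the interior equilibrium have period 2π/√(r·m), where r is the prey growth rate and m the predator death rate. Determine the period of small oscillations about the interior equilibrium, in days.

Here r = 0.294 and m = 0.391, so r·m = 0.115.
ω = √0.115 = 0.339 per day, hence T = 2π/ω ≈ 18.5 days.

T ≈ 18.5 days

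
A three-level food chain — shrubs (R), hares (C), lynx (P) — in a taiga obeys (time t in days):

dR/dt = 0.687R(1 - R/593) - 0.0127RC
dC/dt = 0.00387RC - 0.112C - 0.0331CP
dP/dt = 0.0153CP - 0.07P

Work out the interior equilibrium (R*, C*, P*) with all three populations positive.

From dP/dt = 0: 0.0153C* = 0.07, so C* = 4.58.
From dR/dt = 0: 0.687(1 - R*/593) = 0.0127·4.58, giving R* = 593·(1 - 0.0846) = 543.
From dC/dt = 0: 0.00387·543 - 0.112 = 0.0331P*, so P* = 1.99/0.0331 = 60.1.

R* ≈ 543, C* ≈ 4.58, P* ≈ 60.1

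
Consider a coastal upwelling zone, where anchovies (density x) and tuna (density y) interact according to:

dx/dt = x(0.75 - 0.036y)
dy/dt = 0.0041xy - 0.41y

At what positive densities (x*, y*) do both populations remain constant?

Set dy/dt = 0 with y > 0: 0.0041x - 0.41 = 0, so x* = 0.41/0.0041 = 100.
Set dx/dt = 0 with x > 0: 0.75 - 0.036y = 0, so y* = 0.75/0.036 = 20.8.

x* ≈ 100, y* ≈ 20.8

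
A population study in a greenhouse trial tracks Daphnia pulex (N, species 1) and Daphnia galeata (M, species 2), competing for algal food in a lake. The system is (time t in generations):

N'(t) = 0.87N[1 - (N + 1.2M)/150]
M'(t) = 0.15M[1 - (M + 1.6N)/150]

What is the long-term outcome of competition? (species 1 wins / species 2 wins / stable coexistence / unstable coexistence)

Compare the nullcline intercepts: K1/α12 = 150/1.2 = 125 < K2 = 150; K2/α21 = 150/1.6 = 93.8 < K1 = 150.
Since both are reversed, neither can invade when rare; the interior point is a saddle.

unstable coexistence (outcome depends on initial conditions)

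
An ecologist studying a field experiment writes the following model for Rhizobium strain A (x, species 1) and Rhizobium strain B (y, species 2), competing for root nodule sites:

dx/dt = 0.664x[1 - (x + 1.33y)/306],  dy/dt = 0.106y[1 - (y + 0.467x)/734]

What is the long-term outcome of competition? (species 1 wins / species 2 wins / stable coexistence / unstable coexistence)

Compare the nullcline intercepts: K1/α12 = 306/1.33 = 230 < K2 = 734; K2/α21 = 734/0.467 = 1570 > K1 = 306.
Since the inequalities point opposite ways, species 2 can invade but species 1 cannot.

species 2 excludes species 1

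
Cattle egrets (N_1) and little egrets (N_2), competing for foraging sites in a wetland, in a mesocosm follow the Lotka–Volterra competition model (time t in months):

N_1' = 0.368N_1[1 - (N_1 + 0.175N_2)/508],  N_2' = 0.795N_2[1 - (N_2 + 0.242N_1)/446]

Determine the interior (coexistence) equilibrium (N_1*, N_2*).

N_1* ≈ 449, N_2* ≈ 337

Setting both brackets to zero gives the nullclines N_1 + 0.175N_2 = 508 and 0.242N_1 + N_2 = 446.
Substituting N_2 = 446 - 0.242N_1 into the first: N_1(1 - 0.175·0.242) = 508 - 0.175·446.
So N_1* = 430/0.958 = 449, and then N_2* = 446 - 0.242·449 = 337.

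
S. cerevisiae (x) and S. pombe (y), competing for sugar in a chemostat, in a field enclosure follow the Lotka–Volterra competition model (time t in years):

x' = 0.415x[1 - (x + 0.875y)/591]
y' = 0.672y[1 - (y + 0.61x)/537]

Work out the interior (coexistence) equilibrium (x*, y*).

x* ≈ 260, y* ≈ 379

Setting both brackets to zero gives the nullclines x + 0.875y = 591 and 0.61x + y = 537.
Substituting y = 537 - 0.61x into the first: x(1 - 0.875·0.61) = 591 - 0.875·537.
So x* = 121/0.466 = 260, and then y* = 537 - 0.61·260 = 379.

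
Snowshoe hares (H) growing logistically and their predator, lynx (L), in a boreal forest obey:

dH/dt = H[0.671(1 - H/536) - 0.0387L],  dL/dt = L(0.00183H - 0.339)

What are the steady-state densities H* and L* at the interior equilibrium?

From dL/dt = 0 with L > 0: 0.00183H* = 0.339, so H* = 185.
Substitute into dH/dt = 0: 0.671(1 - 185/536) = 0.0387L*.
The bracket is 0.654, giving L* = 0.439/0.0387 = 11.3.

H* ≈ 185, L* ≈ 11.3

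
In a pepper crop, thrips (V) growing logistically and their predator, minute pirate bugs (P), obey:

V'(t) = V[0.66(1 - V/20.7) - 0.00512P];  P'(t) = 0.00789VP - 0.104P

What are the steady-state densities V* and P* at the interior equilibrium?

From dP/dt = 0 with P > 0: 0.00789V* = 0.104, so V* = 13.2.
Substitute into dV/dt = 0: 0.66(1 - 13.2/20.7) = 0.00512P*.
The bracket is 0.363, giving P* = 0.24/0.00512 = 46.8.

V* ≈ 13.2, P* ≈ 46.8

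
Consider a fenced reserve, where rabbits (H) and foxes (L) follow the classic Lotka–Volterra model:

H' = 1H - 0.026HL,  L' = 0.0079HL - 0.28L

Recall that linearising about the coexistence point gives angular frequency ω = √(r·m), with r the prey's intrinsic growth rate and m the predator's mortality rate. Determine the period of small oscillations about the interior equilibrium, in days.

T ≈ 11.9 days

Here r = 1 and m = 0.28, so r·m = 0.28.
ω = √0.28 = 0.529 per day, hence T = 2π/ω ≈ 11.9 days.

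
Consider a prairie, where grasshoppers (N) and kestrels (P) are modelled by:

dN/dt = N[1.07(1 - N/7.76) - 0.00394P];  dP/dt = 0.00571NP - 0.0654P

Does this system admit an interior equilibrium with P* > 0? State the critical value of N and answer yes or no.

Threshold N = 11.5; K < 11.5, so no, the predator goes extinct.

The predator equation gives dP/dt > 0 only when N > 0.0654/0.00571 = 11.5.
Without the predator, N → K = 7.76. Since 7.76 < 11.5, the predator cannot invade.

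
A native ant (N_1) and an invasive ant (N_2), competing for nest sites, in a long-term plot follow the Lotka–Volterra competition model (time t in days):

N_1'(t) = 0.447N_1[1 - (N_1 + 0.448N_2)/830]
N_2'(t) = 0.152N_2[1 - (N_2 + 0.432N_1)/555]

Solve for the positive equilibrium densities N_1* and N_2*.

Setting both brackets to zero gives the nullclines N_1 + 0.448N_2 = 830 and 0.432N_1 + N_2 = 555.
Substituting N_2 = 555 - 0.432N_1 into the first: N_1(1 - 0.448·0.432) = 830 - 0.448·555.
So N_1* = 581/0.806 = 721, and then N_2* = 555 - 0.432·721 = 244.

N_1* ≈ 721, N_2* ≈ 244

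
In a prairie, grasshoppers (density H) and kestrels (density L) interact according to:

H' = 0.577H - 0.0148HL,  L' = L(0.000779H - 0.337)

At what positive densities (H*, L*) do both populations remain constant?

Set dL/dt = 0 with L > 0: 0.000779H - 0.337 = 0, so H* = 0.337/0.000779 = 433.
Set dH/dt = 0 with H > 0: 0.577 - 0.0148L = 0, so L* = 0.577/0.0148 = 39.

H* ≈ 433, L* ≈ 39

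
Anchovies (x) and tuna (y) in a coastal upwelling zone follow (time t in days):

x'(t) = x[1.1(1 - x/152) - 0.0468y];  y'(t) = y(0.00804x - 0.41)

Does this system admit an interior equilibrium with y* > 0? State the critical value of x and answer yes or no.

Threshold x = 51; K > 51, so yes, the predator persists.

The predator equation gives dy/dt > 0 only when x > 0.41/0.00804 = 51.
Without the predator, x → K = 152. Since 152 > 51, the predator can invade and persist.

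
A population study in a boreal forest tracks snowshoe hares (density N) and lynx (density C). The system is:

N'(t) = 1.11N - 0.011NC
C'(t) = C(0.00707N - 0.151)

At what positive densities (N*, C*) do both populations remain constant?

N* ≈ 21.4, C* ≈ 101

Set dC/dt = 0 with C > 0: 0.00707N - 0.151 = 0, so N* = 0.151/0.00707 = 21.4.
Set dN/dt = 0 with N > 0: 1.11 - 0.011C = 0, so C* = 1.11/0.011 = 101.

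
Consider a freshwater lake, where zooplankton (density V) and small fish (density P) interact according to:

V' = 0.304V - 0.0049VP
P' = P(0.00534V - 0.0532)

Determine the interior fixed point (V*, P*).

Set dP/dt = 0 with P > 0: 0.00534V - 0.0532 = 0, so V* = 0.0532/0.00534 = 9.96.
Set dV/dt = 0 with V > 0: 0.304 - 0.0049P = 0, so P* = 0.304/0.0049 = 62.

V* ≈ 9.96, P* ≈ 62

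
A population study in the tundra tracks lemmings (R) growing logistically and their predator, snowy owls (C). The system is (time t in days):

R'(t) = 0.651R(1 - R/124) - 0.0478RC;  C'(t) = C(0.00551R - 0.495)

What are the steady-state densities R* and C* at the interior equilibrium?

From dC/dt = 0 with C > 0: 0.00551R* = 0.495, so R* = 89.8.
Substitute into dR/dt = 0: 0.651(1 - 89.8/124) = 0.0478C*.
The bracket is 0.276, giving C* = 0.179/0.0478 = 3.75.

R* ≈ 89.8, C* ≈ 3.75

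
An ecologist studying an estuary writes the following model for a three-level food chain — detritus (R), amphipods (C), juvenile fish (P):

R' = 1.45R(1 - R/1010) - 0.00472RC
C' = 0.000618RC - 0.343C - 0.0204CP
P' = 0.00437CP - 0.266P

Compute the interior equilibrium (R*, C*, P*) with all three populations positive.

R* ≈ 810, C* ≈ 60.9, P* ≈ 7.72

From dP/dt = 0: 0.00437C* = 0.266, so C* = 60.9.
From dR/dt = 0: 1.45(1 - R*/1010) = 0.00472·60.9, giving R* = 1010·(1 - 0.198) = 810.
From dC/dt = 0: 0.000618·810 - 0.343 = 0.0204P*, so P* = 0.158/0.0204 = 7.72.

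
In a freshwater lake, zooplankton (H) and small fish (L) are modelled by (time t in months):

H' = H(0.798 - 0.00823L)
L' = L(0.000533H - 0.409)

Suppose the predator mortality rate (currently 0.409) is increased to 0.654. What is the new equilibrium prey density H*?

H* ≈ 1230

At the interior fixed point, setting dL/dt = 0 with L > 0 fixes H* = (predator death rate)/(HL coefficient) — independent of the other coefficients.
With the change, H* = 0.654/0.000533 = 1230; it rises from 767.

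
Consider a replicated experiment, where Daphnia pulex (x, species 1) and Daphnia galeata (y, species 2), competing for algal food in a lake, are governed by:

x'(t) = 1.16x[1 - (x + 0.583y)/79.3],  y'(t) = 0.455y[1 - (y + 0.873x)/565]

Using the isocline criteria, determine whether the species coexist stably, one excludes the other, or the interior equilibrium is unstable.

Compare the nullcline intercepts: K1/α12 = 79.3/0.583 = 136 < K2 = 565; K2/α21 = 565/0.873 = 647 > K1 = 79.3.
Since the inequalities point opposite ways, species 2 can invade but species 1 cannot.

species 2 excludes species 1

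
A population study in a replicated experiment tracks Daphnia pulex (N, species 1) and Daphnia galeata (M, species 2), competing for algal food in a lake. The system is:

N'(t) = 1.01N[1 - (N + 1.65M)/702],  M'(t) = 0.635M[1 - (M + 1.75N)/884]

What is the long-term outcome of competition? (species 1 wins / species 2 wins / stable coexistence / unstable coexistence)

Compare the nullcline intercepts: K1/α12 = 702/1.65 = 425 < K2 = 884; K2/α21 = 884/1.75 = 505 < K1 = 702.
Since both are reversed, neither can invade when rare; the interior point is a saddle.

unstable coexistence (outcome depends on initial conditions)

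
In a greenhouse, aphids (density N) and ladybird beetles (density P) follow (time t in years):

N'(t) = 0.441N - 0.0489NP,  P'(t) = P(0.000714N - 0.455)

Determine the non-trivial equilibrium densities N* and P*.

N* ≈ 637, P* ≈ 9.02

Set dP/dt = 0 with P > 0: 0.000714N - 0.455 = 0, so N* = 0.455/0.000714 = 637.
Set dN/dt = 0 with N > 0: 0.441 - 0.0489P = 0, so P* = 0.441/0.0489 = 9.02.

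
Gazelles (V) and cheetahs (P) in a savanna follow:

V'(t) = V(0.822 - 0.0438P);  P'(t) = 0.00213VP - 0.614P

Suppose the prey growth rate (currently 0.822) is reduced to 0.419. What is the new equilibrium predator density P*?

P* ≈ 9.57

At the interior fixed point, setting dV/dt = 0 with V > 0 fixes P* = (prey growth rate)/(VP coefficient) — independent of the other coefficients.
With the change, P* = 0.419/0.0438 = 9.57; it falls from 18.8.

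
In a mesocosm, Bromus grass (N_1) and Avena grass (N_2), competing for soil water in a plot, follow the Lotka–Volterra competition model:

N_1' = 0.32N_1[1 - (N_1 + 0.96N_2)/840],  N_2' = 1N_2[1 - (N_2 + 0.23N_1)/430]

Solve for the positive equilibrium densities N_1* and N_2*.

N_1* ≈ 548, N_2* ≈ 304

Setting both brackets to zero gives the nullclines N_1 + 0.96N_2 = 840 and 0.23N_1 + N_2 = 430.
Substituting N_2 = 430 - 0.23N_1 into the first: N_1(1 - 0.96·0.23) = 840 - 0.96·430.
So N_1* = 427/0.779 = 548, and then N_2* = 430 - 0.23·548 = 304.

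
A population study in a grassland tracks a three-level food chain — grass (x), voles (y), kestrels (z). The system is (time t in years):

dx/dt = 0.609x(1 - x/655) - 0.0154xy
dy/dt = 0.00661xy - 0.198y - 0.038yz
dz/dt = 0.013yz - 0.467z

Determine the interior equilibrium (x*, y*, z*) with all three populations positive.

x* ≈ 60, y* ≈ 35.9, z* ≈ 5.23

From dz/dt = 0: 0.013y* = 0.467, so y* = 35.9.
From dx/dt = 0: 0.609(1 - x*/655) = 0.0154·35.9, giving x* = 655·(1 - 0.908) = 60.
From dy/dt = 0: 0.00661·60 - 0.198 = 0.038z*, so z* = 0.199/0.038 = 5.23.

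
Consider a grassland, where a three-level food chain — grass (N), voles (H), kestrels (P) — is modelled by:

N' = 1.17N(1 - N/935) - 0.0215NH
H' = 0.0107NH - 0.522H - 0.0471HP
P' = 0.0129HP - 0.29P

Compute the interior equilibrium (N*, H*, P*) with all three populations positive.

From dP/dt = 0: 0.0129H* = 0.29, so H* = 22.5.
From dN/dt = 0: 1.17(1 - N*/935) = 0.0215·22.5, giving N* = 935·(1 - 0.413) = 549.
From dH/dt = 0: 0.0107·549 - 0.522 = 0.0471P*, so P* = 5.35/0.0471 = 114.

N* ≈ 549, H* ≈ 22.5, P* ≈ 114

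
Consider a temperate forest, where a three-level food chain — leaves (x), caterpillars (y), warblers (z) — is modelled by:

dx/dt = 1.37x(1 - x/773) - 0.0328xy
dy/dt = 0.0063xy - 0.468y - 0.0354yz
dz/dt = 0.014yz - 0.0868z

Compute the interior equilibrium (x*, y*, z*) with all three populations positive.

x* ≈ 658, y* ≈ 6.2, z* ≈ 104

From dz/dt = 0: 0.014y* = 0.0868, so y* = 6.2.
From dx/dt = 0: 1.37(1 - x*/773) = 0.0328·6.2, giving x* = 773·(1 - 0.148) = 658.
From dy/dt = 0: 0.0063·658 - 0.468 = 0.0354z*, so z* = 3.68/0.0354 = 104.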